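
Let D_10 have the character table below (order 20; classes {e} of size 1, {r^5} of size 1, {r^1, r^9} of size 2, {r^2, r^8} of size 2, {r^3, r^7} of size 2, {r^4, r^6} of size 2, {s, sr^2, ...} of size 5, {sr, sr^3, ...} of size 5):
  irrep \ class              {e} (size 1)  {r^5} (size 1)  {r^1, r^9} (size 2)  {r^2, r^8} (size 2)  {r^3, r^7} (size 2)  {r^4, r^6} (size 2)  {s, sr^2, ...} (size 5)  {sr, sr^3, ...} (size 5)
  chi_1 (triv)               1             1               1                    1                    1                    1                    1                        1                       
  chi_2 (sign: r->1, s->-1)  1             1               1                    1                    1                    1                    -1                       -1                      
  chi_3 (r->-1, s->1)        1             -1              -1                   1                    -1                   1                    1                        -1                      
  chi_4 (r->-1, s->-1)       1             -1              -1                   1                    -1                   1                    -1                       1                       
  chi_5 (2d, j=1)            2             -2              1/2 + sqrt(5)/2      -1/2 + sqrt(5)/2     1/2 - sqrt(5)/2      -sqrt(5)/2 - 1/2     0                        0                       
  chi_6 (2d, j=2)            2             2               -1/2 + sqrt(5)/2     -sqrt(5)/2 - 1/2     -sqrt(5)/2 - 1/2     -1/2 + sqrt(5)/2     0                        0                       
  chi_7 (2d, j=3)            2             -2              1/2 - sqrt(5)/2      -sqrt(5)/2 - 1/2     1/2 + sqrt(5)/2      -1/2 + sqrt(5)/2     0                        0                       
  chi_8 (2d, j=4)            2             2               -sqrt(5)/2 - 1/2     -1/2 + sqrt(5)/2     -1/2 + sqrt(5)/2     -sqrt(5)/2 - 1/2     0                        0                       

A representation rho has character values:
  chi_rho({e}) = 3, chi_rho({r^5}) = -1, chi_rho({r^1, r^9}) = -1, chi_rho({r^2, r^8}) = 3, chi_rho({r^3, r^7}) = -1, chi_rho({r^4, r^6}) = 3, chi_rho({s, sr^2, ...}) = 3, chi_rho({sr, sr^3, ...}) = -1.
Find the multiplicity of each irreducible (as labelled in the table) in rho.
Multiplicities: chi_1: 1, chi_2: 0, chi_3: 2, chi_4: 0, chi_5: 0, chi_6: 0, chi_7: 0, chi_8: 0.

Derivation: Use <chi_rho, chi> = (1/|G|) sum_C |C| * chi_rho(C) * conj(chi(C)) with |G| = 20 for each irreducible chi in the table:
  <chi_rho, chi_1> = (1/20)[1*(3)*conj(1) + 1*(-1)*conj(1) + 2*(-1)*conj(1) + 2*(3)*conj(1) + 2*(-1)*conj(1) + 2*(3)*conj(1) + 5*(3)*conj(1) + 5*(-1)*conj(1)]
      = (1/20)[(3) + (-1) + (-2) + (6) + (-2) + (6) + (15) + (-5)] = 20/20 = 1
  <chi_rho, chi_2> = (1/20)[1*(3)*conj(1) + 1*(-1)*conj(1) + 2*(-1)*conj(1) + 2*(3)*conj(1) + 2*(-1)*conj(1) + 2*(3)*conj(1) + 5*(3)*conj(-1) + 5*(-1)*conj(-1)]
      = (1/20)[(3) + (-1) + (-2) + (6) + (-2) + (6) + (-15) + (5)] = 0/20 = 0
  <chi_rho, chi_3> = (1/20)[1*(3)*conj(1) + 1*(-1)*conj(-1) + 2*(-1)*conj(-1) + 2*(3)*conj(1) + 2*(-1)*conj(-1) + 2*(3)*conj(1) + 5*(3)*conj(1) + 5*(-1)*conj(-1)]
      = (1/20)[(3) + (1) + (2) + (6) + (2) + (6) + (15) + (5)] = 40/20 = 2
  <chi_rho, chi_4> = (1/20)[1*(3)*conj(1) + 1*(-1)*conj(-1) + 2*(-1)*conj(-1) + 2*(3)*conj(1) + 2*(-1)*conj(-1) + 2*(3)*conj(1) + 5*(3)*conj(-1) + 5*(-1)*conj(1)]
      = (1/20)[(3) + (1) + (2) + (6) + (2) + (6) + (-15) + (-5)] = 0/20 = 0
  <chi_rho, chi_5> = (1/20)[1*(3)*conj(2) + 1*(-1)*conj(-2) + 2*(-1)*conj(1/2 + sqrt(5)/2) + 2*(3)*conj(-1/2 + sqrt(5)/2) + 2*(-1)*conj(1/2 - sqrt(5)/2) + 2*(3)*conj(-sqrt(5)/2 - 1/2) + 5*(3)*conj(0) + 5*(-1)*conj(0)]
      = (1/20)[(6) + (2) + (-sqrt(5) - 1) + (-3 + 3*sqrt(5)) + (-1 + sqrt(5)) + (-3*sqrt(5) - 3) + (0) + (0)] = 0/20 = 0
  <chi_rho, chi_6> = (1/20)[1*(3)*conj(2) + 1*(-1)*conj(2) + 2*(-1)*conj(-1/2 + sqrt(5)/2) + 2*(3)*conj(-sqrt(5)/2 - 1/2) + 2*(-1)*conj(-sqrt(5)/2 - 1/2) + 2*(3)*conj(-1/2 + sqrt(5)/2) + 5*(3)*conj(0) + 5*(-1)*conj(0)]
      = (1/20)[(6) + (-2) + (1 - sqrt(5)) + (-3*sqrt(5) - 3) + (1 + sqrt(5)) + (-3 + 3*sqrt(5)) + (0) + (0)] = 0/20 = 0
  <chi_rho, chi_7> = (1/20)[1*(3)*conj(2) + 1*(-1)*conj(-2) + 2*(-1)*conj(1/2 - sqrt(5)/2) + 2*(3)*conj(-sqrt(5)/2 - 1/2) + 2*(-1)*conj(1/2 + sqrt(5)/2) + 2*(3)*conj(-1/2 + sqrt(5)/2) + 5*(3)*conj(0) + 5*(-1)*conj(0)]
      = (1/20)[(6) + (2) + (-1 + sqrt(5)) + (-3*sqrt(5) - 3) + (-sqrt(5) - 1) + (-3 + 3*sqrt(5)) + (0) + (0)] = 0/20 = 0
  <chi_rho, chi_8> = (1/20)[1*(3)*conj(2) + 1*(-1)*conj(2) + 2*(-1)*conj(-sqrt(5)/2 - 1/2) + 2*(3)*conj(-1/2 + sqrt(5)/2) + 2*(-1)*conj(-1/2 + sqrt(5)/2) + 2*(3)*conj(-sqrt(5)/2 - 1/2) + 5*(3)*conj(0) + 5*(-1)*conj(0)]
      = (1/20)[(6) + (-2) + (1 + sqrt(5)) + (-3 + 3*sqrt(5)) + (1 - sqrt(5)) + (-3*sqrt(5) - 3) + (0) + (0)] = 0/20 = 0
Dimension check: dim(rho) = sum (mult * dim) = 1*1 + 0*1 + 2*1 + 0*1 + 0*2 + 0*2 + 0*2 + 0*2 = 3 = chi_rho(e) = 3.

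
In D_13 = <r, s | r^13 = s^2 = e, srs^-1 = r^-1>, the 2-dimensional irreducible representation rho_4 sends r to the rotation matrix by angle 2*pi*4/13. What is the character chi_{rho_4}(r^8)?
chi_{rho_4}(r^8) = 2*cos(2*pi*4*8/13) = -2*cos(pi/13)

Why: rho_4(r^8) is rotation by angle 2*pi*4*8/13, whose trace is 2*cos(2*pi*4*8/13) = -2*cos(pi/13).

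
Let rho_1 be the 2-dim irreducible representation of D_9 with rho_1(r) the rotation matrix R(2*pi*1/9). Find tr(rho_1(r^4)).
chi_{rho_1}(r^4) = 2*cos(2*pi*1*4/9) = -2*cos(pi/9)

Justification: rho_1(r^4) is rotation by angle 2*pi*1*4/9, whose trace is 2*cos(2*pi*1*4/9) = -2*cos(pi/9).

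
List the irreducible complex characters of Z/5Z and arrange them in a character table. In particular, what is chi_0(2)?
Character table of Z/5Z (irreps indexed chi_0,...,chi_4 with chi_k(m) = zeta_5^(k*m), zeta_5 = exp(2*pi*i/5)):
  irrep \ class  {0} (size 1)  {1} (size 1)    {2} (size 1)    {3} (size 1)    {4} (size 1)  
  chi_0          1             1               1               1               1             
  chi_1          1             exp(2*I*pi/5)   exp(4*I*pi/5)   exp(-4*I*pi/5)  exp(-2*I*pi/5)
  chi_2          1             exp(4*I*pi/5)   exp(-2*I*pi/5)  exp(2*I*pi/5)   exp(-4*I*pi/5)
  chi_3          1             exp(-4*I*pi/5)  exp(2*I*pi/5)   exp(-2*I*pi/5)  exp(4*I*pi/5) 
  chi_4          1             exp(-2*I*pi/5)  exp(-4*I*pi/5)  exp(4*I*pi/5)   exp(2*I*pi/5) 

Spot check: chi_0(2) = zeta_5^(0*2) = zeta_5^0 = 1.

Justification: Z/5Z is abelian, so all 5 irreducible complex representations are 1-dimensional. They are given by chi_k(m) = zeta_5^(k*m) for k = 0,...,4. Row orthogonality: sum_m chi_k(m) conj(chi_l(m)) = 5 * [k = l].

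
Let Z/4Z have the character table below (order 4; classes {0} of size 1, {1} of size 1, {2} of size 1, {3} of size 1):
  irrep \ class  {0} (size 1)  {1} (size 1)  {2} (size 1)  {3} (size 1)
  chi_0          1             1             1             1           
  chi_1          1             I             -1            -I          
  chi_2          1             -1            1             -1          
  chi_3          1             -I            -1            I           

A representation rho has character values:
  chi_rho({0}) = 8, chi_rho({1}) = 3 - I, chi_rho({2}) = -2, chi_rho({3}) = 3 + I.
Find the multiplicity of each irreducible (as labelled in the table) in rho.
Multiplicities: chi_0: 3, chi_1: 2, chi_2: 0, chi_3: 3.

Why: Use <chi_rho, chi> = (1/|G|) sum_C |C| * chi_rho(C) * conj(chi(C)) with |G| = 4 for each irreducible chi in the table:
  <chi_rho, chi_0> = (1/4)[1*(8)*conj(1) + 1*(3 - I)*conj(1) + 1*(-2)*conj(1) + 1*(3 + I)*conj(1)]
      = (1/4)[(8) + (3 - I) + (-2) + (3 + I)] = 12/4 = 3
  <chi_rho, chi_1> = (1/4)[1*(8)*conj(1) + 1*(3 - I)*conj(I) + 1*(-2)*conj(-1) + 1*(3 + I)*conj(-I)]
      = (1/4)[(8) + (-1 - 3*I) + (2) + (-1 + 3*I)] = 8/4 = 2
  <chi_rho, chi_2> = (1/4)[1*(8)*conj(1) + 1*(3 - I)*conj(-1) + 1*(-2)*conj(1) + 1*(3 + I)*conj(-1)]
      = (1/4)[(8) + (-3 + I) + (-2) + (-3 - I)] = 0/4 = 0
  <chi_rho, chi_3> = (1/4)[1*(8)*conj(1) + 1*(3 - I)*conj(-I) + 1*(-2)*conj(-1) + 1*(3 + I)*conj(I)]
      = (1/4)[(8) + (1 + 3*I) + (2) + (1 - 3*I)] = 12/4 = 3
(Exp terms are combined using exp(i*s)*conj(exp(i*t)) = exp(i*(s-t)), and sums of them are collapsed using the identity that for every m > 1 the m distinct m-th roots of unity sum to 0, e.g. 1 + exp(2*I*pi/3) + exp(-2*I*pi/3) = 0.)
Dimension check: dim(rho) = sum (mult * dim) = 3*1 + 2*1 + 0*1 + 3*1 = 8 = chi_rho(e) = 8.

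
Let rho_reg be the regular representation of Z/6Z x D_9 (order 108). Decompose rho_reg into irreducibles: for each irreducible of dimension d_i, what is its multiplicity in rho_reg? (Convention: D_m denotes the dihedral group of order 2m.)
Each irreducible V_i of dimension d_i appears with multiplicity d_i, i.e. rho_reg = (direct sum over all irreducibles V_i) d_i V_i. The irreducible dimensions for Z/6Z x D_9 are 1, 1, 1, 1, 1, 1, 1, 1, 1, 1, 1, 1, 2, 2, 2, 2, 2, 2, 2, 2, 2, 2, 2, 2, 2, 2, 2, 2, 2, 2, 2, 2, 2, 2, 2, 2: 12 irreducibles of dimension 1, each with multiplicity 1; 24 irreducibles of dimension 2, each with multiplicity 2. Total dimension 12*1*1 + 24*2*2 = 108 = |G|.

Justification: General theorem: in the regular representation of a finite group G, each irreducible appears with multiplicity equal to its dimension. Check: dim(rho_reg) = sum d_i^2 = 1 + 1 + 1 + 1 + 1 + 1 + 1 + 1 + 1 + 1 + 1 + 1 + 4 + 4 + 4 + 4 + 4 + 4 + 4 + 4 + 4 + 4 + 4 + 4 + 4 + 4 + 4 + 4 + 4 + 4 + 4 + 4 + 4 + 4 + 4 + 4 = 108 = |G|.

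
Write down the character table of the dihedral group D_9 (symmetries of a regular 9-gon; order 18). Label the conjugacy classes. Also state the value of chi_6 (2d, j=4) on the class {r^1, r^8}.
Conjugacy classes: {e} of size 1, {r^1, r^8} of size 2, {r^2, r^7} of size 2, {r^3, r^6} of size 2, {r^4, r^5} of size 2, {s, sr, ..., sr^8} of size 9.
Character table:
  irrep \ class              {e} (size 1)  {r^1, r^8} (size 2)  {r^2, r^7} (size 2)  {r^3, r^6} (size 2)  {r^4, r^5} (size 2)  {s, sr, ..., sr^8} (size 9)
  chi_1 (triv)               1             1                    1                    1                    1                    1                          
  chi_2 (sign: r->1, s->-1)  1             1                    1                    1                    1                    -1                         
  chi_3 (2d, j=1)            2             2*cos(2*pi/9)        2*cos(4*pi/9)        -1                   -2*cos(pi/9)         0                          
  chi_4 (2d, j=2)            2             2*cos(4*pi/9)        -2*cos(pi/9)         -1                   2*cos(2*pi/9)        0                          
  chi_5 (2d, j=3)            2             -1                   -1                   2                    -1                   0                          
  chi_6 (2d, j=4)            2             -2*cos(pi/9)         2*cos(2*pi/9)        -1                   2*cos(4*pi/9)        0                          

Spot check: chi_6 (2d, j=4) on {r^1, r^8} = -2*cos(pi/9).

D_9 has order 2*9 = 18 with 6 conjugacy classes, hence 6 irreducibles. Sum of squared dims 1 + 1 + 4 + 4 + 4 + 4 = 18 = |G|. Linear characters come from the abelianisation; the 2-dimensional irreps have character r^k -> 2*cos(2*pi*j*k/9), reflections -> 0.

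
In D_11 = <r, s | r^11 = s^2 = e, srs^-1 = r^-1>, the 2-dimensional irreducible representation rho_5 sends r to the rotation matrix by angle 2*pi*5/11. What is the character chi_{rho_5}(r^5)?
chi_{rho_5}(r^5) = 2*cos(2*pi*5*5/11) = -2*cos(5*pi/11)

Proof sketch: rho_5(r^5) is rotation by angle 2*pi*5*5/11, whose trace is 2*cos(2*pi*5*5/11) = -2*cos(5*pi/11).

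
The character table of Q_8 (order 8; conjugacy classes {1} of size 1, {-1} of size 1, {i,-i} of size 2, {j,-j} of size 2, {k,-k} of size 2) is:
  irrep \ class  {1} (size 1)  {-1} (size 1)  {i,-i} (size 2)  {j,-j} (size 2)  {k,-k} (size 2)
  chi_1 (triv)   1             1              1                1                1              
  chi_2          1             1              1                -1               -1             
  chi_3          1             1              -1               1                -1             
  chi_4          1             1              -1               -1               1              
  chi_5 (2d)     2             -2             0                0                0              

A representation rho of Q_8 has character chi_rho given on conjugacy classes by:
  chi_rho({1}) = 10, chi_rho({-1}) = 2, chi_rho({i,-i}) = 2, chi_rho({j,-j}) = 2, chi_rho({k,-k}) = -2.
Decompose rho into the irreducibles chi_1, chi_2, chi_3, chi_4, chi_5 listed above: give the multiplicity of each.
Multiplicities: chi_1: 2, chi_2: 2, chi_3: 2, chi_4: 0, chi_5: 2.

Details: Use <chi_rho, chi> = (1/|G|) sum_C |C| * chi_rho(C) * conj(chi(C)) with |G| = 8 for each irreducible chi in the table:
  <chi_rho, chi_1> = (1/8)[1*(10)*conj(1) + 1*(2)*conj(1) + 2*(2)*conj(1) + 2*(2)*conj(1) + 2*(-2)*conj(1)]
      = (1/8)[(10) + (2) + (4) + (4) + (-4)] = 16/8 = 2
  <chi_rho, chi_2> = (1/8)[1*(10)*conj(1) + 1*(2)*conj(1) + 2*(2)*conj(1) + 2*(2)*conj(-1) + 2*(-2)*conj(-1)]
      = (1/8)[(10) + (2) + (4) + (-4) + (4)] = 16/8 = 2
  <chi_rho, chi_3> = (1/8)[1*(10)*conj(1) + 1*(2)*conj(1) + 2*(2)*conj(-1) + 2*(2)*conj(1) + 2*(-2)*conj(-1)]
      = (1/8)[(10) + (2) + (-4) + (4) + (4)] = 16/8 = 2
  <chi_rho, chi_4> = (1/8)[1*(10)*conj(1) + 1*(2)*conj(1) + 2*(2)*conj(-1) + 2*(2)*conj(-1) + 2*(-2)*conj(1)]
      = (1/8)[(10) + (2) + (-4) + (-4) + (-4)] = 0/8 = 0
  <chi_rho, chi_5> = (1/8)[1*(10)*conj(2) + 1*(2)*conj(-2) + 2*(2)*conj(0) + 2*(2)*conj(0) + 2*(-2)*conj(0)]
      = (1/8)[(20) + (-4) + (0) + (0) + (0)] = 16/8 = 2
Dimension check: dim(rho) = sum (mult * dim) = 2*1 + 2*1 + 2*1 + 0*1 + 2*2 = 10 = chi_rho(e) = 10.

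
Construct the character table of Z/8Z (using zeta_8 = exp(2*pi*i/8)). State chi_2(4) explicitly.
Character table of Z/8Z (irreps indexed chi_0,...,chi_7 with chi_k(m) = zeta_8^(k*m), zeta_8 = exp(2*pi*i/8)):
  irrep \ class  {0} (size 1)  {1} (size 1)    {2} (size 1)  {3} (size 1)    {4} (size 1)  {5} (size 1)    {6} (size 1)  {7} (size 1)  
  chi_0          1             1               1             1               1             1               1             1             
  chi_1          1             exp(I*pi/4)     I             exp(3*I*pi/4)   -1            exp(-3*I*pi/4)  -I            exp(-I*pi/4)  
  chi_2          1             I               -1            -I              1             I               -1            -I            
  chi_3          1             exp(3*I*pi/4)   -I            exp(I*pi/4)     -1            exp(-I*pi/4)    I             exp(-3*I*pi/4)
  chi_4          1             -1              1             -1              1             -1              1             -1            
  chi_5          1             exp(-3*I*pi/4)  I             exp(-I*pi/4)    -1            exp(I*pi/4)     -I            exp(3*I*pi/4) 
  chi_6          1             -I              -1            I               1             -I              -1            I             
  chi_7          1             exp(-I*pi/4)    -I            exp(-3*I*pi/4)  -1            exp(3*I*pi/4)   I             exp(I*pi/4)   

Spot check: chi_2(4) = zeta_8^(2*4) = zeta_8^8 = 1.

Explanation: Z/8Z is abelian, so all 8 irreducible complex representations are 1-dimensional. They are given by chi_k(m) = zeta_8^(k*m) for k = 0,...,7. Row orthogonality: sum_m chi_k(m) conj(chi_l(m)) = 8 * [k = l].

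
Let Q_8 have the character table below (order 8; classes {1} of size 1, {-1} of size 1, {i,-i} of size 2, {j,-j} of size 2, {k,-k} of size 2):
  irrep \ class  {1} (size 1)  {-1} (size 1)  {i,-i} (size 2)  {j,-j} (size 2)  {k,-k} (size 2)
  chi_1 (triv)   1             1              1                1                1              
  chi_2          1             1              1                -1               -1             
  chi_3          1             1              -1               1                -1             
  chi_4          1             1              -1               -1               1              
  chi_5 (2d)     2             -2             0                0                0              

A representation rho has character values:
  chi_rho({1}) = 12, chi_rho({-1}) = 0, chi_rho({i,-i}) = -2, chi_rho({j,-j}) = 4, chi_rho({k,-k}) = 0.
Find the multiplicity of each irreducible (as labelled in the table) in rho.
Multiplicities: chi_1: 2, chi_2: 0, chi_3: 3, chi_4: 1, chi_5: 3.

Solution. Use <chi_rho, chi> = (1/|G|) sum_C |C| * chi_rho(C) * conj(chi(C)) with |G| = 8 for each irreducible chi in the table:
  <chi_rho, chi_1> = (1/8)[1*(12)*conj(1) + 1*(0)*conj(1) + 2*(-2)*conj(1) + 2*(4)*conj(1) + 2*(0)*conj(1)]
      = (1/8)[(12) + (0) + (-4) + (8) + (0)] = 16/8 = 2
  <chi_rho, chi_2> = (1/8)[1*(12)*conj(1) + 1*(0)*conj(1) + 2*(-2)*conj(1) + 2*(4)*conj(-1) + 2*(0)*conj(-1)]
      = (1/8)[(12) + (0) + (-4) + (-8) + (0)] = 0/8 = 0
  <chi_rho, chi_3> = (1/8)[1*(12)*conj(1) + 1*(0)*conj(1) + 2*(-2)*conj(-1) + 2*(4)*conj(1) + 2*(0)*conj(-1)]
      = (1/8)[(12) + (0) + (4) + (8) + (0)] = 24/8 = 3
  <chi_rho, chi_4> = (1/8)[1*(12)*conj(1) + 1*(0)*conj(1) + 2*(-2)*conj(-1) + 2*(4)*conj(-1) + 2*(0)*conj(1)]
      = (1/8)[(12) + (0) + (4) + (-8) + (0)] = 8/8 = 1
  <chi_rho, chi_5> = (1/8)[1*(12)*conj(2) + 1*(0)*conj(-2) + 2*(-2)*conj(0) + 2*(4)*conj(0) + 2*(0)*conj(0)]
      = (1/8)[(24) + (0) + (0) + (0) + (0)] = 24/8 = 3
Dimension check: dim(rho) = sum (mult * dim) = 2*1 + 0*1 + 3*1 + 1*1 + 3*2 = 12 = chi_rho(e) = 12.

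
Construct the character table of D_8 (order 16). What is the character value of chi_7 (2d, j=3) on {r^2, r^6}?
Conjugacy classes: {e} of size 1, {r^4} of size 1, {r^1, r^7} of size 2, {r^2, r^6} of size 2, {r^3, r^5} of size 2, {s, sr^2, ...} of size 4, {sr, sr^3, ...} of size 4.
Character table:
  irrep \ class              {e} (size 1)  {r^4} (size 1)  {r^1, r^7} (size 2)  {r^2, r^6} (size 2)  {r^3, r^5} (size 2)  {s, sr^2, ...} (size 4)  {sr, sr^3, ...} (size 4)
  chi_1 (triv)               1             1               1                    1                    1                    1                        1                       
  chi_2 (sign: r->1, s->-1)  1             1               1                    1                    1                    -1                       -1                      
  chi_3 (r->-1, s->1)        1             1               -1                   1                    -1                   1                        -1                      
  chi_4 (r->-1, s->-1)       1             1               -1                   1                    -1                   -1                       1                       
  chi_5 (2d, j=1)            2             -2              sqrt(2)              0                    -sqrt(2)             0                        0                       
  chi_6 (2d, j=2)            2             2               0                    -2                   0                    0                        0                       
  chi_7 (2d, j=3)            2             -2              -sqrt(2)             0                    sqrt(2)              0                        0                       

Spot check: chi_7 (2d, j=3) on {r^2, r^6} = 0.

Working: D_8 has order 2*8 = 16 with 7 conjugacy classes, hence 7 irreducibles. Sum of squared dims 1 + 1 + 1 + 1 + 4 + 4 + 4 = 16 = |G|. Linear characters come from the abelianisation; the 2-dimensional irreps have character r^k -> 2*cos(2*pi*j*k/8), reflections -> 0.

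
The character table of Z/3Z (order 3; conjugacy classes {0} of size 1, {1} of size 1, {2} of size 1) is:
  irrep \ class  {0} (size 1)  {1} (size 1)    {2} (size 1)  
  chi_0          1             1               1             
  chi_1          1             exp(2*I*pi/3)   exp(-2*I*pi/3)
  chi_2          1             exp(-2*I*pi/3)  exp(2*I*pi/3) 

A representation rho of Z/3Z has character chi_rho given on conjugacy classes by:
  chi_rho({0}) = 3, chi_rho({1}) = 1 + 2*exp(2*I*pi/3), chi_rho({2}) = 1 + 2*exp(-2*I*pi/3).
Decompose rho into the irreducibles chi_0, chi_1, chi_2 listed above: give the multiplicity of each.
Multiplicities: chi_0: 1, chi_1: 2, chi_2: 0.

Details: Use <chi_rho, chi> = (1/|G|) sum_C |C| * chi_rho(C) * conj(chi(C)) with |G| = 3 for each irreducible chi in the table:
  <chi_rho, chi_0> = (1/3)[1*(3)*conj(1) + 1*(1 + 2*exp(2*I*pi/3))*conj(1) + 1*(1 + 2*exp(-2*I*pi/3))*conj(1)]
      = (1/3)[(3) + (1 + 2*exp(2*I*pi/3)) + (1 + 2*exp(-2*I*pi/3))] = 3/3 = 1
  <chi_rho, chi_1> = (1/3)[1*(3)*conj(1) + 1*(1 + 2*exp(2*I*pi/3))*conj(exp(2*I*pi/3)) + 1*(1 + 2*exp(-2*I*pi/3))*conj(exp(-2*I*pi/3))]
      = (1/3)[(3) + (2 + exp(-2*I*pi/3)) + (2 + exp(2*I*pi/3))] = 6/3 = 2
  <chi_rho, chi_2> = (1/3)[1*(3)*conj(1) + 1*(1 + 2*exp(2*I*pi/3))*conj(exp(-2*I*pi/3)) + 1*(1 + 2*exp(-2*I*pi/3))*conj(exp(2*I*pi/3))]
      = (1/3)[(3) + (2*exp(-2*I*pi/3) + exp(2*I*pi/3)) + (exp(-2*I*pi/3) + 2*exp(2*I*pi/3))] = 0/3 = 0
(Exp terms are combined using exp(i*s)*conj(exp(i*t)) = exp(i*(s-t)), and sums of them are collapsed using the identity that for every m > 1 the m distinct m-th roots of unity sum to 0, e.g. 1 + exp(2*I*pi/3) + exp(-2*I*pi/3) = 0.)
Dimension check: dim(rho) = sum (mult * dim) = 1*1 + 2*1 + 0*1 = 3 = chi_rho(e) = 3.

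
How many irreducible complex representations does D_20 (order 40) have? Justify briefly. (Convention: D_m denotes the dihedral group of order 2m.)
13

Reasoning: The number of irreducible complex representations of a finite group equals its number of conjugacy classes. D_20 has 13 conjugacy classes (n/2 + 3 for n even), so D_20 (order 40) has exactly 13 irreducible complex representations.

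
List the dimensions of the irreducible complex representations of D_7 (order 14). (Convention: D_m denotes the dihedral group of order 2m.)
Dimensions: 1, 1, 2, 2, 2

Proof sketch: There are 5 irreducibles (= number of conjugacy classes). Their dimensions d_i satisfy sum d_i^2 = |G| = 14: 1 + 1 + 4 + 4 + 4 = 14.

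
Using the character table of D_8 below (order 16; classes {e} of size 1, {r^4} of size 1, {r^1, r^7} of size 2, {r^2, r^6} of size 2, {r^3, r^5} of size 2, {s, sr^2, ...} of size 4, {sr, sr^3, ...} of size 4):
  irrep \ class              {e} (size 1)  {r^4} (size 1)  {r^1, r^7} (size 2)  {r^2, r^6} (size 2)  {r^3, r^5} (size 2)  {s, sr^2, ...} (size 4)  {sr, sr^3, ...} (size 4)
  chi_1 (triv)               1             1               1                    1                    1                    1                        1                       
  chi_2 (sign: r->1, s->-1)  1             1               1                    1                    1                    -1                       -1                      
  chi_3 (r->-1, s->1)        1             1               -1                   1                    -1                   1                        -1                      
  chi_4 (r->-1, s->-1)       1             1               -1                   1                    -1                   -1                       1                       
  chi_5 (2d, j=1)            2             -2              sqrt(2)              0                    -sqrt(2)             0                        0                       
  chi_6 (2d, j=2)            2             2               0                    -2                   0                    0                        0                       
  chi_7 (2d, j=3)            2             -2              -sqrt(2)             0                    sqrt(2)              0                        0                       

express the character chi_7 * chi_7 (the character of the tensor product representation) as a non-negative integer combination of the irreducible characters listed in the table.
chi_7 tensor chi_7 = chi_1 + chi_2 + chi_6 (all other irreducibles have multiplicity 0).

The character of a tensor product is the pointwise product (chi_7 * chi_7)(C) = chi_7(C) * chi_7(C):
  {e}: (2)*(2), {r^4}: (-2)*(-2), {r^1, r^7}: (-sqrt(2))*(-sqrt(2)), {r^2, r^6}: (0)*(0), {r^3, r^5}: (sqrt(2))*(sqrt(2)), {s, sr^2, ...}: (0)*(0), {sr, sr^3, ...}: (0)*(0)
so (chi_7 * chi_7) takes values
  {e} -> 4, {r^4} -> 4, {r^1, r^7} -> 2, {r^2, r^6} -> 0, {r^3, r^5} -> 2, {s, sr^2, ...} -> 0, {sr, sr^3, ...} -> 0.
Now take the inner product of this character with each irreducible chi from the table, <chi_7*chi_7, chi> = (1/16) sum_C |C| (chi_7*chi_7)(C) conj(chi(C)):
  <chi_7*chi_7, chi_1> = (1/16)[1*(4)*conj(1) + 1*(4)*conj(1) + 2*(2)*conj(1) + 2*(0)*conj(1) + 2*(2)*conj(1) + 4*(0)*conj(1) + 4*(0)*conj(1)]
      = (1/16)[(4) + (4) + (4) + (0) + (4) + (0) + (0)] = 16/16 = 1
  <chi_7*chi_7, chi_2> = (1/16)[1*(4)*conj(1) + 1*(4)*conj(1) + 2*(2)*conj(1) + 2*(0)*conj(1) + 2*(2)*conj(1) + 4*(0)*conj(-1) + 4*(0)*conj(-1)]
      = (1/16)[(4) + (4) + (4) + (0) + (4) + (0) + (0)] = 16/16 = 1
  <chi_7*chi_7, chi_3> = (1/16)[1*(4)*conj(1) + 1*(4)*conj(1) + 2*(2)*conj(-1) + 2*(0)*conj(1) + 2*(2)*conj(-1) + 4*(0)*conj(1) + 4*(0)*conj(-1)]
      = (1/16)[(4) + (4) + (-4) + (0) + (-4) + (0) + (0)] = 0/16 = 0
  <chi_7*chi_7, chi_4> = (1/16)[1*(4)*conj(1) + 1*(4)*conj(1) + 2*(2)*conj(-1) + 2*(0)*conj(1) + 2*(2)*conj(-1) + 4*(0)*conj(-1) + 4*(0)*conj(1)]
      = (1/16)[(4) + (4) + (-4) + (0) + (-4) + (0) + (0)] = 0/16 = 0
  <chi_7*chi_7, chi_5> = (1/16)[1*(4)*conj(2) + 1*(4)*conj(-2) + 2*(2)*conj(sqrt(2)) + 2*(0)*conj(0) + 2*(2)*conj(-sqrt(2)) + 4*(0)*conj(0) + 4*(0)*conj(0)]
      = (1/16)[(8) + (-8) + (4*sqrt(2)) + (0) + (-4*sqrt(2)) + (0) + (0)] = 0/16 = 0
  <chi_7*chi_7, chi_6> = (1/16)[1*(4)*conj(2) + 1*(4)*conj(2) + 2*(2)*conj(0) + 2*(0)*conj(-2) + 2*(2)*conj(0) + 4*(0)*conj(0) + 4*(0)*conj(0)]
      = (1/16)[(8) + (8) + (0) + (0) + (0) + (0) + (0)] = 16/16 = 1
  <chi_7*chi_7, chi_7> = (1/16)[1*(4)*conj(2) + 1*(4)*conj(-2) + 2*(2)*conj(-sqrt(2)) + 2*(0)*conj(0) + 2*(2)*conj(sqrt(2)) + 4*(0)*conj(0) + 4*(0)*conj(0)]
      = (1/16)[(8) + (-8) + (-4*sqrt(2)) + (0) + (4*sqrt(2)) + (0) + (0)] = 0/16 = 0
Hence the multiplicities are chi_1: 1, chi_2: 1, chi_6: 1. Dimension check: dim(chi_7)*dim(chi_7) = 2*2 = 4 and sum (mult * dim) = 1*1 + 1*1 + 1*2 = 4.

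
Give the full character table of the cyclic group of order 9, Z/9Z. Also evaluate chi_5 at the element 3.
Character table of Z/9Z (irreps indexed chi_0,...,chi_8 with chi_k(m) = zeta_9^(k*m), zeta_9 = exp(2*pi*i/9)):
  irrep \ class  {0} (size 1)  {1} (size 1)    {2} (size 1)    {3} (size 1)    {4} (size 1)    {5} (size 1)    {6} (size 1)    {7} (size 1)    {8} (size 1)  
  chi_0          1             1               1               1               1               1               1               1               1             
  chi_1          1             exp(2*I*pi/9)   exp(4*I*pi/9)   exp(2*I*pi/3)   exp(8*I*pi/9)   exp(-8*I*pi/9)  exp(-2*I*pi/3)  exp(-4*I*pi/9)  exp(-2*I*pi/9)
  chi_2          1             exp(4*I*pi/9)   exp(8*I*pi/9)   exp(-2*I*pi/3)  exp(-2*I*pi/9)  exp(2*I*pi/9)   exp(2*I*pi/3)   exp(-8*I*pi/9)  exp(-4*I*pi/9)
  chi_3          1             exp(2*I*pi/3)   exp(-2*I*pi/3)  1               exp(2*I*pi/3)   exp(-2*I*pi/3)  1               exp(2*I*pi/3)   exp(-2*I*pi/3)
  chi_4          1             exp(8*I*pi/9)   exp(-2*I*pi/9)  exp(2*I*pi/3)   exp(-4*I*pi/9)  exp(4*I*pi/9)   exp(-2*I*pi/3)  exp(2*I*pi/9)   exp(-8*I*pi/9)
  chi_5          1             exp(-8*I*pi/9)  exp(2*I*pi/9)   exp(-2*I*pi/3)  exp(4*I*pi/9)   exp(-4*I*pi/9)  exp(2*I*pi/3)   exp(-2*I*pi/9)  exp(8*I*pi/9) 
  chi_6          1             exp(-2*I*pi/3)  exp(2*I*pi/3)   1               exp(-2*I*pi/3)  exp(2*I*pi/3)   1               exp(-2*I*pi/3)  exp(2*I*pi/3) 
  chi_7          1             exp(-4*I*pi/9)  exp(-8*I*pi/9)  exp(2*I*pi/3)   exp(2*I*pi/9)   exp(-2*I*pi/9)  exp(-2*I*pi/3)  exp(8*I*pi/9)   exp(4*I*pi/9) 
  chi_8          1             exp(-2*I*pi/9)  exp(-4*I*pi/9)  exp(-2*I*pi/3)  exp(-8*I*pi/9)  exp(8*I*pi/9)   exp(2*I*pi/3)   exp(4*I*pi/9)   exp(2*I*pi/9) 

Spot check: chi_5(3) = zeta_9^(5*3) = zeta_9^15 = exp(-2*I*pi/3).

Working: Z/9Z is abelian, so all 9 irreducible complex representations are 1-dimensional. They are given by chi_k(m) = zeta_9^(k*m) for k = 0,...,8. Row orthogonality: sum_m chi_k(m) conj(chi_l(m)) = 9 * [k = l].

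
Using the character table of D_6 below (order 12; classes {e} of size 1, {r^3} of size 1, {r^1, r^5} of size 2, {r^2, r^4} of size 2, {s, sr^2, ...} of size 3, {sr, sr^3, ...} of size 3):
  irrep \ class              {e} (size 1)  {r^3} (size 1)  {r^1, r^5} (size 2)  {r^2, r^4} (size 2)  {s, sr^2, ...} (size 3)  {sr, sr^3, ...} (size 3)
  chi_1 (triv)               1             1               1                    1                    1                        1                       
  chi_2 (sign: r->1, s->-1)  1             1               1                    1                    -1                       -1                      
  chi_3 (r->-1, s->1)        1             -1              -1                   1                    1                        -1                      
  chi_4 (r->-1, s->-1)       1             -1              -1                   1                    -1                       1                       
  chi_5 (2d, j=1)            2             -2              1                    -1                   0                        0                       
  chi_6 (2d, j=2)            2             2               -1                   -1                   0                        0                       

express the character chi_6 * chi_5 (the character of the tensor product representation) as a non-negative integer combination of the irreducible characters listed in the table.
chi_6 tensor chi_5 = chi_3 + chi_4 + chi_5 (all other irreducibles have multiplicity 0).

Derivation: The character of a tensor product is the pointwise product (chi_6 * chi_5)(C) = chi_6(C) * chi_5(C):
  {e}: (2)*(2), {r^3}: (2)*(-2), {r^1, r^5}: (-1)*(1), {r^2, r^4}: (-1)*(-1), {s, sr^2, ...}: (0)*(0), {sr, sr^3, ...}: (0)*(0)
so (chi_6 * chi_5) takes values
  {e} -> 4, {r^3} -> -4, {r^1, r^5} -> -1, {r^2, r^4} -> 1, {s, sr^2, ...} -> 0, {sr, sr^3, ...} -> 0.
Now take the inner product of this character with each irreducible chi from the table, <chi_6*chi_5, chi> = (1/12) sum_C |C| (chi_6*chi_5)(C) conj(chi(C)):
  <chi_6*chi_5, chi_1> = (1/12)[1*(4)*conj(1) + 1*(-4)*conj(1) + 2*(-1)*conj(1) + 2*(1)*conj(1) + 3*(0)*conj(1) + 3*(0)*conj(1)]
      = (1/12)[(4) + (-4) + (-2) + (2) + (0) + (0)] = 0/12 = 0
  <chi_6*chi_5, chi_2> = (1/12)[1*(4)*conj(1) + 1*(-4)*conj(1) + 2*(-1)*conj(1) + 2*(1)*conj(1) + 3*(0)*conj(-1) + 3*(0)*conj(-1)]
      = (1/12)[(4) + (-4) + (-2) + (2) + (0) + (0)] = 0/12 = 0
  <chi_6*chi_5, chi_3> = (1/12)[1*(4)*conj(1) + 1*(-4)*conj(-1) + 2*(-1)*conj(-1) + 2*(1)*conj(1) + 3*(0)*conj(1) + 3*(0)*conj(-1)]
      = (1/12)[(4) + (4) + (2) + (2) + (0) + (0)] = 12/12 = 1
  <chi_6*chi_5, chi_4> = (1/12)[1*(4)*conj(1) + 1*(-4)*conj(-1) + 2*(-1)*conj(-1) + 2*(1)*conj(1) + 3*(0)*conj(-1) + 3*(0)*conj(1)]
      = (1/12)[(4) + (4) + (2) + (2) + (0) + (0)] = 12/12 = 1
  <chi_6*chi_5, chi_5> = (1/12)[1*(4)*conj(2) + 1*(-4)*conj(-2) + 2*(-1)*conj(1) + 2*(1)*conj(-1) + 3*(0)*conj(0) + 3*(0)*conj(0)]
      = (1/12)[(8) + (8) + (-2) + (-2) + (0) + (0)] = 12/12 = 1
  <chi_6*chi_5, chi_6> = (1/12)[1*(4)*conj(2) + 1*(-4)*conj(2) + 2*(-1)*conj(-1) + 2*(1)*conj(-1) + 3*(0)*conj(0) + 3*(0)*conj(0)]
      = (1/12)[(8) + (-8) + (2) + (-2) + (0) + (0)] = 0/12 = 0
Hence the multiplicities are chi_3: 1, chi_4: 1, chi_5: 1. Dimension check: dim(chi_6)*dim(chi_5) = 2*2 = 4 and sum (mult * dim) = 1*1 + 1*1 + 1*2 = 4.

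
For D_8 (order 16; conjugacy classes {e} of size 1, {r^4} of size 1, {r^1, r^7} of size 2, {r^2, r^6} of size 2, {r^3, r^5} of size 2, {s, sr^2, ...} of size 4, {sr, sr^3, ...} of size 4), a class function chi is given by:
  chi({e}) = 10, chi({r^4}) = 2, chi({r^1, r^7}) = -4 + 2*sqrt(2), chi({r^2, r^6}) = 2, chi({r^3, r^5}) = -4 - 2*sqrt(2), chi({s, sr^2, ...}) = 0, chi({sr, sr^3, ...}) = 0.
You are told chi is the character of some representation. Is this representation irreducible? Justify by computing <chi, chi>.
Not irreducible (reducible): <chi, chi> = 13 > 1.

Derivation: <chi, chi> = (1/|G|) sum_C |C| * |chi(C)|^2 = (1/16)[1*|10|^2 + 1*|2|^2 + 2*|-4 + 2*sqrt(2)|^2 + 2*|2|^2 + 2*|-4 - 2*sqrt(2)|^2 + 4*|0|^2 + 4*|0|^2]
  = (1/16)[(100) + (4) + (48 - 32*sqrt(2)) + (8) + (32*sqrt(2) + 48) + (0) + (0)] = 208/16 = 13.
A character is irreducible iff <chi, chi> = 1, so this representation is reducible.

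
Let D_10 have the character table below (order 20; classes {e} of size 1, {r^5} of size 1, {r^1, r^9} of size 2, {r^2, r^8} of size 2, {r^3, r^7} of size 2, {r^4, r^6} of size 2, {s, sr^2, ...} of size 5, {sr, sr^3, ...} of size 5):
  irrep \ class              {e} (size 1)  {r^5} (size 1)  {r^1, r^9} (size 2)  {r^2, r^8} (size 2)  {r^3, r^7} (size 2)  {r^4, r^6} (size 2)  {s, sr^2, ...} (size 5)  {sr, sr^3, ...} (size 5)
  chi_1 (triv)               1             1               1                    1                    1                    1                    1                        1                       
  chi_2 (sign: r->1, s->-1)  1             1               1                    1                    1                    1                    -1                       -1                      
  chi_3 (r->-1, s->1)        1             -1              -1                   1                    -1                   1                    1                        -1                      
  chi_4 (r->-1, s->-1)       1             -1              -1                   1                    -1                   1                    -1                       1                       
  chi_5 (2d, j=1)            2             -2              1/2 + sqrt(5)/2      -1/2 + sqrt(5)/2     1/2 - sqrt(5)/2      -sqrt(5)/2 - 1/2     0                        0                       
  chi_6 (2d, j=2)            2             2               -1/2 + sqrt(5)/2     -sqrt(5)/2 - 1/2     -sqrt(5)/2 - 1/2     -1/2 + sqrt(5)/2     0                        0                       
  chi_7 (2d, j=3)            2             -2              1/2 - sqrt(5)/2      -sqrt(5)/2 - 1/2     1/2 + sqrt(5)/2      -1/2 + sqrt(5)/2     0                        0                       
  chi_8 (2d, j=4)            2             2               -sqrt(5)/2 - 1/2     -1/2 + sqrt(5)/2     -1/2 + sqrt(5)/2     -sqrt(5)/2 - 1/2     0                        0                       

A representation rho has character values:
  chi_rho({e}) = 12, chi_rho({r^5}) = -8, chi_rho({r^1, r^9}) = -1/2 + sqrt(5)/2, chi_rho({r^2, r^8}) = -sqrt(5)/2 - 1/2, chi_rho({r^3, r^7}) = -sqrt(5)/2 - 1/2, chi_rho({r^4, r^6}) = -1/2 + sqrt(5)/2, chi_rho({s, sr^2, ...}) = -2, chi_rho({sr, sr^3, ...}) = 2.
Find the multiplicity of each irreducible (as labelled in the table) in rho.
Multiplicities: chi_1: 0, chi_2: 0, chi_3: 0, chi_4: 2, chi_5: 2, chi_6: 1, chi_7: 2, chi_8: 0.

Proof sketch: Use <chi_rho, chi> = (1/|G|) sum_C |C| * chi_rho(C) * conj(chi(C)) with |G| = 20 for each irreducible chi in the table:
  <chi_rho, chi_1> = (1/20)[1*(12)*conj(1) + 1*(-8)*conj(1) + 2*(-1/2 + sqrt(5)/2)*conj(1) + 2*(-sqrt(5)/2 - 1/2)*conj(1) + 2*(-sqrt(5)/2 - 1/2)*conj(1) + 2*(-1/2 + sqrt(5)/2)*conj(1) + 5*(-2)*conj(1) + 5*(2)*conj(1)]
      = (1/20)[(12) + (-8) + (-1 + sqrt(5)) + (-sqrt(5) - 1) + (-sqrt(5) - 1) + (-1 + sqrt(5)) + (-10) + (10)] = 0/20 = 0
  <chi_rho, chi_2> = (1/20)[1*(12)*conj(1) + 1*(-8)*conj(1) + 2*(-1/2 + sqrt(5)/2)*conj(1) + 2*(-sqrt(5)/2 - 1/2)*conj(1) + 2*(-sqrt(5)/2 - 1/2)*conj(1) + 2*(-1/2 + sqrt(5)/2)*conj(1) + 5*(-2)*conj(-1) + 5*(2)*conj(-1)]
      = (1/20)[(12) + (-8) + (-1 + sqrt(5)) + (-sqrt(5) - 1) + (-sqrt(5) - 1) + (-1 + sqrt(5)) + (10) + (-10)] = 0/20 = 0
  <chi_rho, chi_3> = (1/20)[1*(12)*conj(1) + 1*(-8)*conj(-1) + 2*(-1/2 + sqrt(5)/2)*conj(-1) + 2*(-sqrt(5)/2 - 1/2)*conj(1) + 2*(-sqrt(5)/2 - 1/2)*conj(-1) + 2*(-1/2 + sqrt(5)/2)*conj(1) + 5*(-2)*conj(1) + 5*(2)*conj(-1)]
      = (1/20)[(12) + (8) + (1 - sqrt(5)) + (-sqrt(5) - 1) + (1 + sqrt(5)) + (-1 + sqrt(5)) + (-10) + (-10)] = 0/20 = 0
  <chi_rho, chi_4> = (1/20)[1*(12)*conj(1) + 1*(-8)*conj(-1) + 2*(-1/2 + sqrt(5)/2)*conj(-1) + 2*(-sqrt(5)/2 - 1/2)*conj(1) + 2*(-sqrt(5)/2 - 1/2)*conj(-1) + 2*(-1/2 + sqrt(5)/2)*conj(1) + 5*(-2)*conj(-1) + 5*(2)*conj(1)]
      = (1/20)[(12) + (8) + (1 - sqrt(5)) + (-sqrt(5) - 1) + (1 + sqrt(5)) + (-1 + sqrt(5)) + (10) + (10)] = 40/20 = 2
  <chi_rho, chi_5> = (1/20)[1*(12)*conj(2) + 1*(-8)*conj(-2) + 2*(-1/2 + sqrt(5)/2)*conj(1/2 + sqrt(5)/2) + 2*(-sqrt(5)/2 - 1/2)*conj(-1/2 + sqrt(5)/2) + 2*(-sqrt(5)/2 - 1/2)*conj(1/2 - sqrt(5)/2) + 2*(-1/2 + sqrt(5)/2)*conj(-sqrt(5)/2 - 1/2) + 5*(-2)*conj(0) + 5*(2)*conj(0)]
      = (1/20)[(24) + (16) + (2) + (-2) + (2) + (-2) + (0) + (0)] = 40/20 = 2
  <chi_rho, chi_6> = (1/20)[1*(12)*conj(2) + 1*(-8)*conj(2) + 2*(-1/2 + sqrt(5)/2)*conj(-1/2 + sqrt(5)/2) + 2*(-sqrt(5)/2 - 1/2)*conj(-sqrt(5)/2 - 1/2) + 2*(-sqrt(5)/2 - 1/2)*conj(-sqrt(5)/2 - 1/2) + 2*(-1/2 + sqrt(5)/2)*conj(-1/2 + sqrt(5)/2) + 5*(-2)*conj(0) + 5*(2)*conj(0)]
      = (1/20)[(24) + (-16) + (3 - sqrt(5)) + (sqrt(5) + 3) + (sqrt(5) + 3) + (3 - sqrt(5)) + (0) + (0)] = 20/20 = 1
  <chi_rho, chi_7> = (1/20)[1*(12)*conj(2) + 1*(-8)*conj(-2) + 2*(-1/2 + sqrt(5)/2)*conj(1/2 - sqrt(5)/2) + 2*(-sqrt(5)/2 - 1/2)*conj(-sqrt(5)/2 - 1/2) + 2*(-sqrt(5)/2 - 1/2)*conj(1/2 + sqrt(5)/2) + 2*(-1/2 + sqrt(5)/2)*conj(-1/2 + sqrt(5)/2) + 5*(-2)*conj(0) + 5*(2)*conj(0)]
      = (1/20)[(24) + (16) + (-3 + sqrt(5)) + (sqrt(5) + 3) + (-3 - sqrt(5)) + (3 - sqrt(5)) + (0) + (0)] = 40/20 = 2
  <chi_rho, chi_8> = (1/20)[1*(12)*conj(2) + 1*(-8)*conj(2) + 2*(-1/2 + sqrt(5)/2)*conj(-sqrt(5)/2 - 1/2) + 2*(-sqrt(5)/2 - 1/2)*conj(-1/2 + sqrt(5)/2) + 2*(-sqrt(5)/2 - 1/2)*conj(-1/2 + sqrt(5)/2) + 2*(-1/2 + sqrt(5)/2)*conj(-sqrt(5)/2 - 1/2) + 5*(-2)*conj(0) + 5*(2)*conj(0)]
      = (1/20)[(24) + (-16) + (-2) + (-2) + (-2) + (-2) + (0) + (0)] = 0/20 = 0
Dimension check: dim(rho) = sum (mult * dim) = 0*1 + 0*1 + 0*1 + 2*1 + 2*2 + 1*2 + 2*2 + 0*2 = 12 = chi_rho(e) = 12.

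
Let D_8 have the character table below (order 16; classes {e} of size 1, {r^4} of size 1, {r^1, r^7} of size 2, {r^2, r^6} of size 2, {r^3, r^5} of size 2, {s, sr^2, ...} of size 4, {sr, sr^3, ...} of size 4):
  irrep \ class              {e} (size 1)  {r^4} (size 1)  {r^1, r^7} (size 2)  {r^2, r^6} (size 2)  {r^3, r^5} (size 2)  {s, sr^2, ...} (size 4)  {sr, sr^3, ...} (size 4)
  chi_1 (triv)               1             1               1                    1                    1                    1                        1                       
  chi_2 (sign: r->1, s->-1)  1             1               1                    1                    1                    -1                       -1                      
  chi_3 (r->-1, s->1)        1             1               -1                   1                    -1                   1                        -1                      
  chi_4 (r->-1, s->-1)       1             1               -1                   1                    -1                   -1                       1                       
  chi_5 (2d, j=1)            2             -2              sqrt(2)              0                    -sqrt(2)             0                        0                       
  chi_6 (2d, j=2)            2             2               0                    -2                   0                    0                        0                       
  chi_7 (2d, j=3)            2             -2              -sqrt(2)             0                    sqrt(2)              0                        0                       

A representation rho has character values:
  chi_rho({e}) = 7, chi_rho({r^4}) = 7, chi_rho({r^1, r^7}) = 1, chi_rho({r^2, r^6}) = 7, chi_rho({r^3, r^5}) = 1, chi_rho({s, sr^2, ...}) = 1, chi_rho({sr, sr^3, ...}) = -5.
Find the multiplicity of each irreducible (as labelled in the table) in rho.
Multiplicities: chi_1: 1, chi_2: 3, chi_3: 3, chi_4: 0, chi_5: 0, chi_6: 0, chi_7: 0.

Explanation: Use <chi_rho, chi> = (1/|G|) sum_C |C| * chi_rho(C) * conj(chi(C)) with |G| = 16 for each irreducible chi in the table:
  <chi_rho, chi_1> = (1/16)[1*(7)*conj(1) + 1*(7)*conj(1) + 2*(1)*conj(1) + 2*(7)*conj(1) + 2*(1)*conj(1) + 4*(1)*conj(1) + 4*(-5)*conj(1)]
      = (1/16)[(7) + (7) + (2) + (14) + (2) + (4) + (-20)] = 16/16 = 1
  <chi_rho, chi_2> = (1/16)[1*(7)*conj(1) + 1*(7)*conj(1) + 2*(1)*conj(1) + 2*(7)*conj(1) + 2*(1)*conj(1) + 4*(1)*conj(-1) + 4*(-5)*conj(-1)]
      = (1/16)[(7) + (7) + (2) + (14) + (2) + (-4) + (20)] = 48/16 = 3
  <chi_rho, chi_3> = (1/16)[1*(7)*conj(1) + 1*(7)*conj(1) + 2*(1)*conj(-1) + 2*(7)*conj(1) + 2*(1)*conj(-1) + 4*(1)*conj(1) + 4*(-5)*conj(-1)]
      = (1/16)[(7) + (7) + (-2) + (14) + (-2) + (4) + (20)] = 48/16 = 3
  <chi_rho, chi_4> = (1/16)[1*(7)*conj(1) + 1*(7)*conj(1) + 2*(1)*conj(-1) + 2*(7)*conj(1) + 2*(1)*conj(-1) + 4*(1)*conj(-1) + 4*(-5)*conj(1)]
      = (1/16)[(7) + (7) + (-2) + (14) + (-2) + (-4) + (-20)] = 0/16 = 0
  <chi_rho, chi_5> = (1/16)[1*(7)*conj(2) + 1*(7)*conj(-2) + 2*(1)*conj(sqrt(2)) + 2*(7)*conj(0) + 2*(1)*conj(-sqrt(2)) + 4*(1)*conj(0) + 4*(-5)*conj(0)]
      = (1/16)[(14) + (-14) + (2*sqrt(2)) + (0) + (-2*sqrt(2)) + (0) + (0)] = 0/16 = 0
  <chi_rho, chi_6> = (1/16)[1*(7)*conj(2) + 1*(7)*conj(2) + 2*(1)*conj(0) + 2*(7)*conj(-2) + 2*(1)*conj(0) + 4*(1)*conj(0) + 4*(-5)*conj(0)]
      = (1/16)[(14) + (14) + (0) + (-28) + (0) + (0) + (0)] = 0/16 = 0
  <chi_rho, chi_7> = (1/16)[1*(7)*conj(2) + 1*(7)*conj(-2) + 2*(1)*conj(-sqrt(2)) + 2*(7)*conj(0) + 2*(1)*conj(sqrt(2)) + 4*(1)*conj(0) + 4*(-5)*conj(0)]
      = (1/16)[(14) + (-14) + (-2*sqrt(2)) + (0) + (2*sqrt(2)) + (0) + (0)] = 0/16 = 0
Dimension check: dim(rho) = sum (mult * dim) = 1*1 + 3*1 + 3*1 + 0*1 + 0*2 + 0*2 + 0*2 = 7 = chi_rho(e) = 7.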